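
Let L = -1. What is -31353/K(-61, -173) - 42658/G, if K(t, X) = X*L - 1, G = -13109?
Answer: -403669301/2254748 ≈ -179.03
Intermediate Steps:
K(t, X) = -1 - X (K(t, X) = X*(-1) - 1 = -X - 1 = -1 - X)
-31353/K(-61, -173) - 42658/G = -31353/(-1 - 1*(-173)) - 42658/(-13109) = -31353/(-1 + 173) - 42658*(-1/13109) = -31353/172 + 42658/13109 = -403669301/2254748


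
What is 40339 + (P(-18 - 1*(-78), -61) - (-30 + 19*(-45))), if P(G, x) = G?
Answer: 41284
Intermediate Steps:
40339 + (P(-18 - 1*(-78), -61) - (-30 + 19*(-45))) = 40339 + ((-18 - 1*(-78)) - (-30 + 19*(-45))) = 40339 + ((-18 + 78) - (-30 - 855)) = 40339 + (60 - 1*(-885)) = 40339 + (60 + 885) = 40339 + 945 = 41284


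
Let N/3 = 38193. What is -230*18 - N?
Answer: -118719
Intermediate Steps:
N = 114579 (N = 3*38193 = 114579)
-230*18 - N = -230*18 - 1*114579 = -4140 - 114579 = -118719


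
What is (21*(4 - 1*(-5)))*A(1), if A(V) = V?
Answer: 189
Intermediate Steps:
(21*(4 - 1*(-5)))*A(1) = (21*(4 - 1*(-5)))*1 = (21*(4 + 5))*1 = (21*9)*1 = 189*1 = 189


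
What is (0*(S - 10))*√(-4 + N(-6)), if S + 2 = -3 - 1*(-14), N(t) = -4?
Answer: 0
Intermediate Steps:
S = 9 (S = -2 + (-3 - 1*(-14)) = -2 + (-3 + 14) = -2 + 11 = 9)
(0*(S - 10))*√(-4 + N(-6)) = (0*(9 - 10))*√(-4 - 4) = (0*(-1))*√(-8) = 0*(2*I*√2) = 0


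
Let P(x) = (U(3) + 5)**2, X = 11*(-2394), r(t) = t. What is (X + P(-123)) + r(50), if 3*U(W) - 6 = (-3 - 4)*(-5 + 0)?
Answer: -233420/9 ≈ -25936.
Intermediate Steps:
U(W) = 41/3 (U(W) = 2 + ((-3 - 4)*(-5 + 0))/3 = 2 + (-7*(-5))/3 = 2 + (1/3)*35 = 2 + 35/3 = 41/3)
X = -26334
P(x) = 3136/9 (P(x) = (41/3 + 5)**2 = (56/3)**2 = 3136/9)
(X + P(-123)) + r(50) = (-26334 + 3136/9) + 50 = -233870/9 + 50 = -233420/9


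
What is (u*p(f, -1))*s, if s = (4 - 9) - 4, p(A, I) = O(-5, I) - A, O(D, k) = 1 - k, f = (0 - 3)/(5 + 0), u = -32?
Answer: 3744/5 ≈ 748.80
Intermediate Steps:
f = -⅗ (f = -3/5 = -3*⅕ = -⅗ ≈ -0.60000)
p(A, I) = 1 - A - I (p(A, I) = (1 - I) - A = 1 - A - I)
s = -9 (s = -5 - 4 = -9)
(u*p(f, -1))*s = -32*(1 - 1*(-⅗) - 1*(-1))*(-9) = -32*(1 + ⅗ + 1)*(-9) = -32*13/5*(-9) = -416/5*(-9) = 3744/5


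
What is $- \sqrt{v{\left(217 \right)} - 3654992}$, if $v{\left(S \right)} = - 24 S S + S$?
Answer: $- i \sqrt{4784911} \approx - 2187.4 i$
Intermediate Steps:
$v{\left(S \right)} = S - 24 S^{2}$ ($v{\left(S \right)} = - 24 S^{2} + S = S - 24 S^{2}$)
$- \sqrt{v{\left(217 \right)} - 3654992} = - \sqrt{217 \left(1 - 5208\right) - 3654992} = - \sqrt{217 \left(-5207\right) - 3654992} = - \sqrt{-1129919 - 3654992} = - \sqrt{-4784911} = - i \sqrt{4784911}$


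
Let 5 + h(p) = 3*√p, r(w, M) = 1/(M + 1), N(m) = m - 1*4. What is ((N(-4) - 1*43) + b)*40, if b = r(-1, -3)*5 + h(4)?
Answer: -2100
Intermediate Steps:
N(m) = -4 + m (N(m) = m - 4 = -4 + m)
r(w, M) = 1/(1 + M)
h(p) = -5 + 3*√p
b = -3/2 (b = 5/(1 - 3) + (-5 + 3*√4) = 5/(-2) + (-5 + 3*2) = -½*5 + (-5 + 6) = -5/2 + 1 = -3/2 ≈ -1.5000)
((N(-4) - 1*43) + b)*40 = (((-4 - 4) - 1*43) - 3/2)*40 = ((-8 - 43) - 3/2)*40 = (-51 - 3/2)*40 = -105/2*40 = -2100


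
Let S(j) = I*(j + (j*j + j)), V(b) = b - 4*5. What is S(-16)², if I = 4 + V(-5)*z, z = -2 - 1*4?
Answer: 1189974016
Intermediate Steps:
V(b) = -20 + b (V(b) = b - 20 = -20 + b)
z = -6 (z = -2 - 4 = -6)
I = 154 (I = 4 + (-20 - 5)*(-6) = 4 - 25*(-6) = 4 + 150 = 154)
S(j) = 154*j² + 308*j (S(j) = 154*(j + (j*j + j)) = 154*(j + (j² + j)) = 154*(j + (j + j²)) = 154*(j² + 2*j) = 154*j² + 308*j)
S(-16)² = (154*(-16)*(2 - 16))² = (154*(-16)*(-14))² = 34496² = 1189974016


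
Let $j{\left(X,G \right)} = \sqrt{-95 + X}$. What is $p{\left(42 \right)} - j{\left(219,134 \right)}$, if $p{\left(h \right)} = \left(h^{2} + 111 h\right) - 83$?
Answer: $6343 - 2 \sqrt{31} \approx 6331.9$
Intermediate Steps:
$p{\left(h \right)} = -83 + h^{2} + 111 h$
$p{\left(42 \right)} - j{\left(219,134 \right)} = \left(-83 + 42^{2} + 111 \cdot 42\right) - \sqrt{-95 + 219} = \left(-83 + 1764 + 4662\right) - \sqrt{124} = 6343 - 2 \sqrt{31}$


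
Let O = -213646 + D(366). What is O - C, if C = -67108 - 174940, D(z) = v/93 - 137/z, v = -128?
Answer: 107409743/3782 ≈ 28400.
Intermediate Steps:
D(z) = -128/93 - 137/z
C = -242048
O = -808015793/3782 (O = -213646 + (-128/93 - 137/366) = -213646 - 6621/3782 = -808015793/3782 ≈ -2.1365e+5)
O - C = -808015793/3782 - 1*(-242048) = -808015793/3782 + 242048 = 107409743/3782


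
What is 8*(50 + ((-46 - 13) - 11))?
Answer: -160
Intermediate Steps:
8*(50 + ((-46 - 13) - 11)) = 8*(50 + (-59 - 11)) = 8*(50 - 70) = 8*(-20) = -160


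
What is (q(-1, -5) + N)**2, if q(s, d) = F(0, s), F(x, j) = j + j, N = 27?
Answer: 625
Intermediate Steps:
F(x, j) = 2*j
q(s, d) = 2*s
(q(-1, -5) + N)**2 = (2*(-1) + 27)**2 = (-2 + 27)**2 = 25**2 = 625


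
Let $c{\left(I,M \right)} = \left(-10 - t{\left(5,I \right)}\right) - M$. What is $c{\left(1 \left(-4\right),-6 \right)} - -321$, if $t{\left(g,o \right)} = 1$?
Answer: $316$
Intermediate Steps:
$c{\left(I,M \right)} = -11 - M$ ($c{\left(I,M \right)} = \left(-10 - 1\right) - M = -11 - M$)
$c{\left(1 \left(-4\right),-6 \right)} - -321 = \left(-11 - -6\right) - -321 = \left(-11 + 6\right) + 321 = -5 + 321 = 316$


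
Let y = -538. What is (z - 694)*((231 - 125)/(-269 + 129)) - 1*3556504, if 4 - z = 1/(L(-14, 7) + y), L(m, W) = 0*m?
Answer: -133918266033/37660 ≈ -3.5560e+6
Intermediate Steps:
L(m, W) = 0
z = 2153/538 (z = 4 - 1/(0 - 538) = 4 - 1/(-538) = 4 - 1*(-1/538) = 4 + 1/538 = 2153/538 ≈ 4.0019)
(z - 694)*((231 - 125)/(-269 + 129)) - 1*3556504 = (2153/538 - 694)*((231 - 125)/(-269 + 129)) - 1*3556504 = -19674607/(269*(-140)) - 3556504 = -19674607*(-1)/(269*140) - 3556504 = -371219/538*(-53/70) - 3556504 = 19674607/37660 - 3556504 = -133918266033/37660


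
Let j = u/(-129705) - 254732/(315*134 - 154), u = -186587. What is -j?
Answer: 6298227797/1363718370 ≈ 4.6184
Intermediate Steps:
j = -6298227797/1363718370 (j = -186587/(-129705) - 254732/(315*134 - 154) = -186587*(-1/129705) - 254732/(42210 - 154) = 186587/129705 - 254732/42056 = 186587/129705 - 254732*1/42056 = 186587/129705 - 63683/10514 = -6298227797/1363718370 ≈ -4.6184)
-j = -1*(-6298227797/1363718370) = 6298227797/1363718370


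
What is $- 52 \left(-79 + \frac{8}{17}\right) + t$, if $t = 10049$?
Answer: $\frac{240253}{17} \approx 14133.0$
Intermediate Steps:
$- 52 \left(-79 + \frac{8}{17}\right) + t = - 52 \left(-79 + \frac{8}{17}\right) + 10049 = \left(-52\right) \left(- \frac{1335}{17}\right) + 10049 = \frac{69420}{17} + 10049 = \frac{240253}{17}$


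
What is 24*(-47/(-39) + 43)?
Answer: 13792/13 ≈ 1060.9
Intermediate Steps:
24*(-47/(-39) + 43) = 24*(-47*(-1/39) + 43) = 24*(47/39 + 43) = 24*(1724/39) = 13792/13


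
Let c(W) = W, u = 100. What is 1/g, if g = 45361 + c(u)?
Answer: 1/45461 ≈ 2.1997e-5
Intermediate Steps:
g = 45461 (g = 45361 + 100 = 45461)
1/g = 1/45461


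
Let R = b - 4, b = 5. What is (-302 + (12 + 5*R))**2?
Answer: 81225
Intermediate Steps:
R = 1 (R = 5 - 4 = 1)
(-302 + (12 + 5*R))**2 = (-302 + (12 + 5*1))**2 = (-302 + (12 + 5))**2 = (-302 + 17)**2 = (-285)**2 = 81225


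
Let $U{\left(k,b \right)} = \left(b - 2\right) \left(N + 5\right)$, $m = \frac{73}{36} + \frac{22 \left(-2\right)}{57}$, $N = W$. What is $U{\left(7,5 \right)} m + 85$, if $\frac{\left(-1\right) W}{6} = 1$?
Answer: $\frac{18521}{228} \approx 81.232$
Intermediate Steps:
$W = -6$ ($W = \left(-6\right) 1 = -6$)
$N = -6$
$m = \frac{859}{684}$ ($m = 73 \cdot \frac{1}{36} - \frac{44}{57} = \frac{73}{36} - \frac{44}{57} = \frac{859}{684} \approx 1.2558$)
$U{\left(k,b \right)} = 2 - b$ ($U{\left(k,b \right)} = \left(b - 2\right) \left(-6 + 5\right) = \left(-2 + b\right) \left(-1\right) = 2 - b$)
$U{\left(7,5 \right)} m + 85 = \left(2 - 5\right) \frac{859}{684} + 85 = \left(-3\right) \frac{859}{684} + 85 = - \frac{859}{228} + 85 = \frac{18521}{228}$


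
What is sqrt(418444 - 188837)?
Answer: sqrt(229607) ≈ 479.17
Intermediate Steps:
sqrt(418444 - 188837) = sqrt(229607)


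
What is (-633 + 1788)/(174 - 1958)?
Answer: -1155/1784 ≈ -0.64742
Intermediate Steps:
(-633 + 1788)/(174 - 1958) = 1155/(-1784) = 1155*(-1/1784) = -1155/1784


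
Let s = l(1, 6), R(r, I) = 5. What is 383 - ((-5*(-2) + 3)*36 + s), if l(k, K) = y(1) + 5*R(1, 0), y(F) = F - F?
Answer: -110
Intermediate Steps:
y(F) = 0
l(k, K) = 25 (l(k, K) = 0 + 5*5 = 0 + 25 = 25)
s = 25
383 - ((-5*(-2) + 3)*36 + s) = 383 - ((-5*(-2) + 3)*36 + 25) = 383 - ((10 + 3)*36 + 25) = 383 - (13*36 + 25) = 383 - (468 + 25) = 383 - 1*493 = 383 - 493 = -110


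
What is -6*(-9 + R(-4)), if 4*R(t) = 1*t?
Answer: 60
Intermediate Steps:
R(t) = t/4 (R(t) = (1*t)/4 = t/4)
-6*(-9 + R(-4)) = -6*(-9 + (¼)*(-4)) = -6*(-9 - 1) = -6*(-10) = 60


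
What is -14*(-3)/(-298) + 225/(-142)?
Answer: -36507/21158 ≈ -1.7254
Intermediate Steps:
-14*(-3)/(-298) + 225/(-142) = 42*(-1/298) + 225*(-1/142) = -21/149 - 225/142 = -36507/21158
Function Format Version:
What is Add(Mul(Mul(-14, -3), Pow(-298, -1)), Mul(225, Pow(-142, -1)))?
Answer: Rational(-36507, 21158) ≈ -1.7254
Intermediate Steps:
Add(Mul(Mul(-14, -3), Pow(-298, -1)), Mul(225, Pow(-142, -1))) = Add(Mul(42, Rational(-1, 298)), Mul(225, Rational(-1, 142))) = Add(Rational(-21, 149), Rational(-225, 142)) = Rational(-36507, 21158)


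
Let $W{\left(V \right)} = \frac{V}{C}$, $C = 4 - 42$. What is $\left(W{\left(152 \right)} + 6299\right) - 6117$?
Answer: $178$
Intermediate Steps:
$C = -38$ ($C = 4 - 42 = -38$)
$W{\left(V \right)} = - \frac{V}{38}$ ($W{\left(V \right)} = \frac{V}{-38} = V \left(- \frac{1}{38}\right) = - \frac{V}{38}$)
$\left(W{\left(152 \right)} + 6299\right) - 6117 = \left(\left(- \frac{1}{38}\right) 152 + 6299\right) - 6117 = \left(-4 + 6299\right) - 6117 = 6295 - 6117 = 178$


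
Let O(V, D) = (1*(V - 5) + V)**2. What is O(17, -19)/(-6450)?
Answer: -841/6450 ≈ -0.13039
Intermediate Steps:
O(V, D) = (-5 + 2*V)**2 (O(V, D) = (1*(-5 + V) + V)**2 = ((-5 + V) + V)**2 = (-5 + 2*V)**2)
O(17, -19)/(-6450) = (-5 + 2*17)**2/(-6450) = (-5 + 34)**2*(-1/6450) = 29**2*(-1/6450) = 841*(-1/6450) = -841/6450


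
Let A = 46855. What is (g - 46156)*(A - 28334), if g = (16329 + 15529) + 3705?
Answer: -196192953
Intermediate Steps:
g = 35563 (g = 31858 + 3705 = 35563)
(g - 46156)*(A - 28334) = (35563 - 46156)*(46855 - 28334) = -10593*18521 = -196192953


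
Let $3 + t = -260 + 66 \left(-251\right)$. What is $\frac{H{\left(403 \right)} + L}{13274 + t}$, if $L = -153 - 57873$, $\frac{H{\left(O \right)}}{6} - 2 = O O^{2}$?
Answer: $- \frac{130882316}{1185} \approx -1.1045 \cdot 10^{5}$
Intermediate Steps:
$H{\left(O \right)} = 12 + 6 O^{3}$ ($H{\left(O \right)} = 12 + 6 O O^{2} = 12 + 6 O^{3}$)
$L = -58026$ ($L = -153 - 57873 = -58026$)
$t = -16829$ ($t = -3 + \left(-260 + 66 \left(-251\right)\right) = -3 - 16826 = -16829$)
$\frac{H{\left(403 \right)} + L}{13274 + t} = \frac{\left(12 + 6 \cdot 403^{3}\right) - 58026}{13274 - 16829} = \frac{\left(12 + 6 \cdot 65450827\right) - 58026}{-3555} = \left(\left(12 + 392704962\right) - 58026\right) \left(- \frac{1}{3555}\right) = \left(392704974 - 58026\right) \left(- \frac{1}{3555}\right) = 392646948 \left(- \frac{1}{3555}\right) = - \frac{130882316}{1185}$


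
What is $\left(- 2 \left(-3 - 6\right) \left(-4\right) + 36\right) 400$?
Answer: $-14400$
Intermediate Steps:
$\left(- 2 \left(-3 - 6\right) \left(-4\right) + 36\right) 400 = \left(\left(-2\right) \left(-9\right) \left(-4\right) + 36\right) 400 = \left(18 \left(-4\right) + 36\right) 400 = \left(-72 + 36\right) 400 = \left(-36\right) 400 = -14400$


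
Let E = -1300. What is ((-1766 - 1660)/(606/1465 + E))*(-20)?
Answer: -50190900/951947 ≈ -52.724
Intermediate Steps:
((-1766 - 1660)/(606/1465 + E))*(-20) = ((-1766 - 1660)/(606/1465 - 1300))*(-20) = -3426/(606*(1/1465) - 1300)*(-20) = -3426/(606/1465 - 1300)*(-20) = -3426/(-1903894/1465)*(-20) = -3426*(-1465/1903894)*(-20) = (2509545/951947)*(-20) = -50190900/951947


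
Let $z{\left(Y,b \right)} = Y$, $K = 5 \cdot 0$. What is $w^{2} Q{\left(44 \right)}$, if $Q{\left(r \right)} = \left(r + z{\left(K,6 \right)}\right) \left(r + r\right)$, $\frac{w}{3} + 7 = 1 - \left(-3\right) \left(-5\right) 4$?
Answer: $151797888$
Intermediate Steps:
$K = 0$
$w = -198$ ($w = -21 + 3 \left(1 - \left(-3\right) \left(-5\right) 4\right) = -21 + 3 \left(1 - 15 \cdot 4\right) = -21 + 3 \left(1 - 60\right) = -21 + 3 \left(-59\right) = -21 - 177 = -198$)
$Q{\left(r \right)} = 2 r^{2}$ ($Q{\left(r \right)} = \left(r + 0\right) \left(r + r\right) = r 2 r = 2 r^{2}$)
$w^{2} Q{\left(44 \right)} = \left(-198\right)^{2} \cdot 2 \cdot 44^{2} = 39204 \cdot 2 \cdot 1936 = 39204 \cdot 3872 = 151797888$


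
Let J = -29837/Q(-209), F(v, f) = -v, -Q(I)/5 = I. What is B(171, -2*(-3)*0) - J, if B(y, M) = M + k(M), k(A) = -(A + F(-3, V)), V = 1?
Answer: 26702/1045 ≈ 25.552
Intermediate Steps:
Q(I) = -5*I
J = -29837/1045 (J = -29837/((-5*(-209))) = -29837/1045 ≈ -28.552)
k(A) = -3 - A (k(A) = -(A - 1*(-3)) = -(A + 3) = -(3 + A) = -3 - A)
B(y, M) = -3 (B(y, M) = M + (-3 - M) = -3)
B(171, -2*(-3)*0) - J = -3 - 1*(-29837/1045) = -3 + 29837/1045 = 26702/1045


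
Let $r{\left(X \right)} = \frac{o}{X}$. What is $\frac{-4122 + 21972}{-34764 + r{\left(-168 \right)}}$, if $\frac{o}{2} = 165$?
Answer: $- \frac{499800}{973447} \approx -0.51343$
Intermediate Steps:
$o = 330$ ($o = 2 \cdot 165 = 330$)
$r{\left(X \right)} = \frac{330}{X}$
$\frac{-4122 + 21972}{-34764 + r{\left(-168 \right)}} = \frac{-4122 + 21972}{-34764 + \frac{330}{-168}} = \frac{17850}{-34764 + 330 \left(- \frac{1}{168}\right)} = \frac{17850}{-34764 - \frac{55}{28}} = \frac{17850}{- \frac{973447}{28}} = 17850 \left(- \frac{28}{973447}\right) = - \frac{499800}{973447}$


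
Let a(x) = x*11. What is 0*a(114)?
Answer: 0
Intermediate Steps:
a(x) = 11*x
0*a(114) = 0*(11*114) = 0*1254 = 0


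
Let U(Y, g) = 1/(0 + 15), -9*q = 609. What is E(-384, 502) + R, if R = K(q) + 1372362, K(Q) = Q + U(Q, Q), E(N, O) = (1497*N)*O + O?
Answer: -1436004498/5 ≈ -2.8720e+8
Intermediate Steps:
q = -203/3 (q = -1/9*609 = -203/3 ≈ -67.667)
U(Y, g) = 1/15
E(N, O) = O + 1497*N*O (E(N, O) = 1497*N*O + O = O + 1497*N*O)
K(Q) = 1/15 + Q (K(Q) = Q + 1/15 = 1/15 + Q)
R = 6861472/5 (R = (1/15 - 203/3) + 1372362 = -338/5 + 1372362 = 6861472/5 ≈ 1.3723e+6)
E(-384, 502) + R = 502*(1 + 1497*(-384)) + 6861472/5 = 502*(1 - 574848) + 6861472/5 = 502*(-574847) + 6861472/5 = -288573194 + 6861472/5 = -1436004498/5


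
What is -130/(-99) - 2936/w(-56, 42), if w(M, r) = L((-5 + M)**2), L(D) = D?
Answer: 193066/368379 ≈ 0.52410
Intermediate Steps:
w(M, r) = (-5 + M)**2
-130/(-99) - 2936/w(-56, 42) = -130/(-99) - 2936/(-5 - 56)**2 = -130*(-1/99) - 2936/((-61)**2) = 130/99 - 2936/3721 = 193066/368379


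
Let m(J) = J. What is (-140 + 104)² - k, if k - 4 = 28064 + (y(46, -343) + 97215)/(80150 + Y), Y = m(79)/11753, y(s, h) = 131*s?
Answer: -25220518483861/942003029 ≈ -26773.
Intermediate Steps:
Y = 79/11753 ≈ 0.0067217
k = 26441354409445/942003029 (k = 4 + (28064 + (131*46 + 97215)/(80150 + 79/11753)) = 4 + (28064 + (6026 + 97215)/(942003029/11753)) = 4 + (28064 + 103241*(11753/942003029)) = 4 + (28064 + 1213391473/942003029) = 4 + 26437586397329/942003029 = 26441354409445/942003029 ≈ 28069.)
(-140 + 104)² - k = (-140 + 104)² - 1*26441354409445/942003029 = (-36)² - 26441354409445/942003029 = 1296 - 26441354409445/942003029 = -25220518483861/942003029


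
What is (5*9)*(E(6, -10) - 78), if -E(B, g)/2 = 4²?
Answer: -4950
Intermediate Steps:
E(B, g) = -32 (E(B, g) = -2*4² = -2*16 = -32)
(5*9)*(E(6, -10) - 78) = (5*9)*(-32 - 78) = 45*(-110) = -4950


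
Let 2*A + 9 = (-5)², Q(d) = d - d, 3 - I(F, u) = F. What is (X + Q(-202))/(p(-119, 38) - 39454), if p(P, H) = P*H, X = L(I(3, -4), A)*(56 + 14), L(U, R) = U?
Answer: 0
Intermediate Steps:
I(F, u) = 3 - F
Q(d) = 0
A = 8 (A = -9/2 + (½)*(-5)² = -9/2 + (½)*25 = -9/2 + 25/2 = 8)
X = 0 (X = (3 - 1*3)*(56 + 14) = (3 - 3)*70 = 0*70 = 0)
p(P, H) = H*P
(X + Q(-202))/(p(-119, 38) - 39454) = (0 + 0)/(38*(-119) - 39454) = 0/(-4522 - 39454) = 0/(-43976) = 0*(-1/43976) = 0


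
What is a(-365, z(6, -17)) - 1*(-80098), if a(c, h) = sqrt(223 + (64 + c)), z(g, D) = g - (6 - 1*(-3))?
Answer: 80098 + I*sqrt(78) ≈ 80098.0 + 8.8318*I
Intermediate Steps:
z(g, D) = -9 + g (z(g, D) = g - (6 + 3) = g - 1*9 = g - 9 = -9 + g)
a(c, h) = sqrt(287 + c)
a(-365, z(6, -17)) - 1*(-80098) = sqrt(287 - 365) - 1*(-80098) = sqrt(-78) + 80098 = I*sqrt(78) + 80098 = 80098 + I*sqrt(78)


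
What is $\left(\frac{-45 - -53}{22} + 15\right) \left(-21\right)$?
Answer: $- \frac{3549}{11} \approx -322.64$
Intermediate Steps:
$\left(\frac{-45 - -53}{22} + 15\right) \left(-21\right) = \left(\left(-45 + 53\right) \frac{1}{22} + 15\right) \left(-21\right) = \left(8 \cdot \frac{1}{22} + 15\right) \left(-21\right) = \left(\frac{4}{11} + 15\right) \left(-21\right) = \frac{169}{11} \left(-21\right) = - \frac{3549}{11}$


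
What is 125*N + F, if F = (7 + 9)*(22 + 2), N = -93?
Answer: -11241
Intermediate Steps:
F = 384 (F = 16*24 = 384)
125*N + F = 125*(-93) + 384 = -11625 + 384 = -11241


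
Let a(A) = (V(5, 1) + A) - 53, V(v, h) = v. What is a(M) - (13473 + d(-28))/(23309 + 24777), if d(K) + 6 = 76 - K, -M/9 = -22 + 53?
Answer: -15737693/48086 ≈ -327.28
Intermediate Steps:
M = -279 (M = -9*(-22 + 53) = -9*31 = -279)
d(K) = 70 - K (d(K) = -6 + (76 - K) = 70 - K)
a(A) = -48 + A (a(A) = (5 + A) - 53 = -48 + A)
a(M) - (13473 + d(-28))/(23309 + 24777) = (-48 - 279) - (13473 + (70 - 1*(-28)))/(23309 + 24777) = -327 - (13473 + (70 + 28))/48086 = -327 - (13473 + 98)/48086 = -327 - 13571/48086 = -15737693/48086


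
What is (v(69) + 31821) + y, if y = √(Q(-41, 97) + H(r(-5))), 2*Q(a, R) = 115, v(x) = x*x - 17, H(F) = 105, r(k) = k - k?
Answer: 36565 + 5*√26/2 ≈ 36578.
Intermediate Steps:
r(k) = 0
v(x) = -17 + x² (v(x) = x² - 17 = -17 + x²)
Q(a, R) = 115/2 (Q(a, R) = (½)*115 = 115/2)
y = 5*√26/2 (y = √(115/2 + 105) = √(325/2) = 5*√26/2 ≈ 12.748)
(v(69) + 31821) + y = ((-17 + 69²) + 31821) + 5*√26/2 = ((-17 + 4761) + 31821) + 5*√26/2 = (4744 + 31821) + 5*√26/2 = 36565 + 5*√26/2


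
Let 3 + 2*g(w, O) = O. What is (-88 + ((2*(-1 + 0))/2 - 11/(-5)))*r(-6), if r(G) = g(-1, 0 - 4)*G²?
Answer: 54684/5 ≈ 10937.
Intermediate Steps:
g(w, O) = -3/2 + O/2
r(G) = -7*G²/2 (r(G) = (-3/2 + (0 - 4)/2)*G² = (-3/2 + (½)*(-4))*G² = (-3/2 - 2)*G² = -7*G²/2)
(-88 + ((2*(-1 + 0))/2 - 11/(-5)))*r(-6) = (-88 + ((2*(-1 + 0))/2 - 11/(-5)))*(-7/2*(-6)²) = (-88 + ((2*(-1))*(½) - 11*(-⅕)))*(-7/2*36) = (-88 + (-2*½ + 11/5))*(-126) = (-88 + (-1 + 11/5))*(-126) = (-88 + 6/5)*(-126) = -434/5*(-126) = 54684/5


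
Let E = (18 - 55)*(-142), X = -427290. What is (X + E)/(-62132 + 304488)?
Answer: -105509/60589 ≈ -1.7414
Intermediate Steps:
E = 5254 (E = -37*(-142) = 5254)
(X + E)/(-62132 + 304488) = (-427290 + 5254)/(-62132 + 304488) = -422036/242356 = -422036*1/242356 = -105509/60589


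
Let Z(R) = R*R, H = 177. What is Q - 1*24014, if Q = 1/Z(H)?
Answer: -752334605/31329 ≈ -24014.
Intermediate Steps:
Z(R) = R**2
Q = 1/31329 (Q = 1/(177**2) = 1/31329 ≈ 3.1919e-5)
Q - 1*24014 = 1/31329 - 1*24014 = 1/31329 - 24014 = -752334605/31329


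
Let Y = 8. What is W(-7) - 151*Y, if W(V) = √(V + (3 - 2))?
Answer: -1208 + I*√6 ≈ -1208.0 + 2.4495*I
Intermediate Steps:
W(V) = √(1 + V) (W(V) = √(V + 1) = √(1 + V))
W(-7) - 151*Y = √(1 - 7) - 151*8 = √(-6) - 1208 = I*√6 - 1208 = -1208 + I*√6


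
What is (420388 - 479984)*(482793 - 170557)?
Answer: -18608016656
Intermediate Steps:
(420388 - 479984)*(482793 - 170557) = -59596*312236 = -18608016656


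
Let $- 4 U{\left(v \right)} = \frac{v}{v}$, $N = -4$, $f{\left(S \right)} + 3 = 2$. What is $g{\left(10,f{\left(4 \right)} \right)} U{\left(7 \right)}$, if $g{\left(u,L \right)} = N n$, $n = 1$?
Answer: $1$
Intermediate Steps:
$f{\left(S \right)} = -1$ ($f{\left(S \right)} = -3 + 2 = -1$)
$U{\left(v \right)} = - \frac{1}{4}$ ($U{\left(v \right)} = - \frac{v \frac{1}{v}}{4} = \left(- \frac{1}{4}\right) 1 = - \frac{1}{4}$)
$g{\left(u,L \right)} = -4$ ($g{\left(u,L \right)} = \left(-4\right) 1 = -4$)
$g{\left(10,f{\left(4 \right)} \right)} U{\left(7 \right)} = \left(-4\right) \left(- \frac{1}{4}\right) = 1$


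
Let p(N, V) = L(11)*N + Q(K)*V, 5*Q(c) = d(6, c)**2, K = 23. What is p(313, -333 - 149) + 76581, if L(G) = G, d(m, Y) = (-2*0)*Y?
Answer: 80024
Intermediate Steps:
d(m, Y) = 0 (d(m, Y) = 0*Y = 0)
Q(c) = 0 (Q(c) = (1/5)*0**2 = (1/5)*0 = 0)
p(N, V) = 11*N (p(N, V) = 11*N + 0*V = 11*N + 0 = 11*N)
p(313, -333 - 149) + 76581 = 11*313 + 76581 = 3443 + 76581 = 80024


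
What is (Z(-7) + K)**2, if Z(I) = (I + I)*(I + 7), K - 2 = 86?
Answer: 7744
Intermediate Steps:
K = 88 (K = 2 + 86 = 88)
Z(I) = 2*I*(7 + I) (Z(I) = (2*I)*(7 + I) = 2*I*(7 + I))
(Z(-7) + K)**2 = (2*(-7)*(7 - 7) + 88)**2 = (2*(-7)*0 + 88)**2 = (0 + 88)**2 = 88**2 = 7744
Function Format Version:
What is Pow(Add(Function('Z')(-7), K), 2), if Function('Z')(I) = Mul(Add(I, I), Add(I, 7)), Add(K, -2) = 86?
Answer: 7744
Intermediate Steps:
K = 88 (K = Add(2, 86) = 88)
Function('Z')(I) = Mul(2, I, Add(7, I)) (Function('Z')(I) = Mul(Mul(2, I), Add(7, I)) = Mul(2, I, Add(7, I)))
Pow(Add(Function('Z')(-7), K), 2) = Pow(Add(Mul(2, -7, Add(7, -7)), 88), 2) = Pow(Add(Mul(2, -7, 0), 88), 2) = Pow(Add(0, 88), 2) = Pow(88, 2) = 7744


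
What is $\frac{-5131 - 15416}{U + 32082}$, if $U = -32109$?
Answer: $761$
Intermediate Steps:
$\frac{-5131 - 15416}{U + 32082} = \frac{-5131 - 15416}{-32109 + 32082} = - \frac{20547}{-27} = \left(-20547\right) \left(- \frac{1}{27}\right) = 761$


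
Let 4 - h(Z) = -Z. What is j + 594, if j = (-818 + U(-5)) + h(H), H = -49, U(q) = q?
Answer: -274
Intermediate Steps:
h(Z) = 4 + Z (h(Z) = 4 - (-1)*Z = 4 + Z)
j = -868 (j = (-818 - 5) + (4 - 49) = -823 - 45 = -868)
j + 594 = -868 + 594 = -274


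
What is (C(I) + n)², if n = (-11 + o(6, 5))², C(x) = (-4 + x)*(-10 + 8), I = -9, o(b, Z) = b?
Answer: 2601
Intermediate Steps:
C(x) = 8 - 2*x (C(x) = (-4 + x)*(-2) = 8 - 2*x)
n = 25 (n = (-11 + 6)² = (-5)² = 25)
(C(I) + n)² = ((8 - 2*(-9)) + 25)² = ((8 + 18) + 25)² = (26 + 25)² = 51² = 2601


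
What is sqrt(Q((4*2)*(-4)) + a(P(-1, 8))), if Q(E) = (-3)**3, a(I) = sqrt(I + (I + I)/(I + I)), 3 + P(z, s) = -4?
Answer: sqrt(-27 + I*sqrt(6)) ≈ 0.23546 + 5.2015*I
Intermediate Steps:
P(z, s) = -7 (P(z, s) = -3 - 4 = -7)
a(I) = sqrt(1 + I) (a(I) = sqrt(I + (2*I)/((2*I))) = sqrt(I + (2*I)*(1/(2*I))) = sqrt(I + 1) = sqrt(1 + I))
Q(E) = -27
sqrt(Q((4*2)*(-4)) + a(P(-1, 8))) = sqrt(-27 + sqrt(1 - 7)) = sqrt(-27 + sqrt(-6)) = sqrt(-27 + I*sqrt(6))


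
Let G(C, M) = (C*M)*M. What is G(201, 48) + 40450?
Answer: 503554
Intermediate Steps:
G(C, M) = C*M²
G(201, 48) + 40450 = 201*48² + 40450 = 201*2304 + 40450 = 463104 + 40450 = 503554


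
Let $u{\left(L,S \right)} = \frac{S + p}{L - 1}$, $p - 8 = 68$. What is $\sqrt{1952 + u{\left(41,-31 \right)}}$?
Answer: $\frac{125 \sqrt{2}}{4} \approx 44.194$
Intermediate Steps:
$p = 76$ ($p = 8 + 68 = 76$)
$u{\left(L,S \right)} = \frac{76 + S}{-1 + L}$ ($u{\left(L,S \right)} = \frac{S + 76}{L - 1} = \frac{76 + S}{-1 + L}$)
$\sqrt{1952 + u{\left(41,-31 \right)}} = \sqrt{1952 + \frac{76 - 31}{-1 + 41}} = \sqrt{1952 + \frac{1}{40} \cdot 45} = \sqrt{1952 + \frac{9}{8}} = \sqrt{\frac{15625}{8}} = \frac{125 \sqrt{2}}{4}$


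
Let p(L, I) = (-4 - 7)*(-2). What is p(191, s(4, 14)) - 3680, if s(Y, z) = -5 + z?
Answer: -3658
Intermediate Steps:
p(L, I) = 22 (p(L, I) = -11*(-2) = 22)
p(191, s(4, 14)) - 3680 = 22 - 3680 = -3658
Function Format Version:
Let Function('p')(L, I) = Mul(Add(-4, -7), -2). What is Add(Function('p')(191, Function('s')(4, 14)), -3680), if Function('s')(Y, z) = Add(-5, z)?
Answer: -3658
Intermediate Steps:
Function('p')(L, I) = 22 (Function('p')(L, I) = Mul(-11, -2) = 22)
Add(Function('p')(191, Function('s')(4, 14)), -3680) = Add(22, -3680) = -3658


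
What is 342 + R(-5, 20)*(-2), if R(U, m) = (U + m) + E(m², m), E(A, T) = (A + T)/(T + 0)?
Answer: 270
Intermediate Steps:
E(A, T) = (A + T)/T
R(U, m) = U + m + (m + m²)/m (R(U, m) = (U + m) + (m² + m)/m = (U + m) + (m + m²)/m = U + m + (m + m²)/m)
342 + R(-5, 20)*(-2) = 342 + (1 - 5 + 2*20)*(-2) = 342 + (1 - 5 + 40)*(-2) = 342 + 36*(-2) = 342 - 72 = 270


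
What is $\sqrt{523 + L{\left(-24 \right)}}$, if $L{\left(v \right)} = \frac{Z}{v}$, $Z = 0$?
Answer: $\sqrt{523} \approx 22.869$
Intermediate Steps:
$L{\left(v \right)} = 0$ ($L{\left(v \right)} = \frac{0}{v} = 0$)
$\sqrt{523 + L{\left(-24 \right)}} = \sqrt{523 + 0} = \sqrt{523}$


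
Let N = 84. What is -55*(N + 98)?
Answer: -10010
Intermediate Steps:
-55*(N + 98) = -55*(84 + 98) = -55*182 = -10010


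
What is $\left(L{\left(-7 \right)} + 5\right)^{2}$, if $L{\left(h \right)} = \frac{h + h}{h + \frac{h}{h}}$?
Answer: $\frac{484}{9} \approx 53.778$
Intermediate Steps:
$L{\left(h \right)} = \frac{2 h}{1 + h}$ ($L{\left(h \right)} = \frac{2 h}{h + 1} = \frac{2 h}{1 + h}$)
$\left(L{\left(-7 \right)} + 5\right)^{2} = \left(2 \left(-7\right) \frac{1}{1 - 7} + 5\right)^{2} = \left(2 \left(-7\right) \frac{1}{-6} + 5\right)^{2} = \left(2 \left(-7\right) \left(- \frac{1}{6}\right) + 5\right)^{2} = \left(\frac{7}{3} + 5\right)^{2} = \left(\frac{22}{3}\right)^{2} = \frac{484}{9}$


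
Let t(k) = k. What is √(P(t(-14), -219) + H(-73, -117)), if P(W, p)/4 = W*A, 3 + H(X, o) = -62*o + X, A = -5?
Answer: √7458 ≈ 86.360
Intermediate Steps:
H(X, o) = -3 + X - 62*o (H(X, o) = -3 + (-62*o + X) = -3 + (X - 62*o) = -3 + X - 62*o)
P(W, p) = -20*W (P(W, p) = 4*(W*(-5)) = 4*(-5*W) = -20*W)
√(P(t(-14), -219) + H(-73, -117)) = √(-20*(-14) + (-3 - 73 - 62*(-117))) = √(280 + (-3 - 73 + 7254)) = √(280 + 7178) = √7458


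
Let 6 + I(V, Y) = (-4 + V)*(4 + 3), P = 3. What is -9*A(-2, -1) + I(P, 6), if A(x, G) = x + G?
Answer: 14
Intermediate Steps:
A(x, G) = G + x
I(V, Y) = -34 + 7*V (I(V, Y) = -6 + (-4 + V)*(4 + 3) = -6 + (-4 + V)*7 = -6 + (-28 + 7*V) = -34 + 7*V)
-9*A(-2, -1) + I(P, 6) = -9*(-1 - 2) + (-34 + 7*3) = -9*(-3) + (-34 + 21) = 27 - 13 = 14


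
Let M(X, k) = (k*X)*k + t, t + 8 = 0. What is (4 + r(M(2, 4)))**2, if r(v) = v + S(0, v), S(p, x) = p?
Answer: 784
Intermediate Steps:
t = -8 (t = -8 + 0 = -8)
M(X, k) = -8 + X*k**2 (M(X, k) = (k*X)*k - 8 = (X*k)*k - 8 = X*k**2 - 8 = -8 + X*k**2)
r(v) = v (r(v) = v + 0 = v)
(4 + r(M(2, 4)))**2 = (4 + (-8 + 2*4**2))**2 = (4 + (-8 + 2*16))**2 = (4 + (-8 + 32))**2 = (4 + 24)**2 = 28**2 = 784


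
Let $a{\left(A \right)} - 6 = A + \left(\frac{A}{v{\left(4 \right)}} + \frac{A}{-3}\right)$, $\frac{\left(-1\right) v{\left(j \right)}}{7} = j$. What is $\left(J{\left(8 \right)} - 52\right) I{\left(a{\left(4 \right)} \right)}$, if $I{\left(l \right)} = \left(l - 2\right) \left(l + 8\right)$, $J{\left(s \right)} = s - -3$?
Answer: $- \frac{1949099}{441} \approx -4419.7$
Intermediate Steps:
$v{\left(j \right)} = - 7 j$
$J{\left(s \right)} = 3 + s$ ($J{\left(s \right)} = s + 3 = 3 + s$)
$a{\left(A \right)} = 6 + \frac{53 A}{84}$ ($a{\left(A \right)} = 6 + \left(A + \left(\frac{A}{\left(-7\right) 4} + \frac{A}{-3}\right)\right) = 6 + \left(A + \left(\frac{A}{-28} + A \left(- \frac{1}{3}\right)\right)\right) = 6 + \left(A - \left(\frac{A}{3} - A \left(- \frac{1}{28}\right)\right)\right) = 6 + \left(A - \frac{31 A}{84}\right) = 6 + \frac{53 A}{84}$)
$I{\left(l \right)} = \left(-2 + l\right) \left(8 + l\right)$
$\left(J{\left(8 \right)} - 52\right) I{\left(a{\left(4 \right)} \right)} = \left(\left(3 + 8\right) - 52\right) \left(-16 + \left(6 + \frac{53}{84} \cdot 4\right)^{2} + 6 \left(6 + \frac{53}{84} \cdot 4\right)\right) = \left(11 - 52\right) \left(-16 + \left(6 + \frac{53}{21}\right)^{2} + 6 \left(6 + \frac{53}{21}\right)\right) = - 41 \left(-16 + \left(\frac{179}{21}\right)^{2} + 6 \cdot \frac{179}{21}\right) = - 41 \left(-16 + \frac{32041}{441} + \frac{358}{7}\right) = \left(-41\right) \frac{47539}{441} = - \frac{1949099}{441}$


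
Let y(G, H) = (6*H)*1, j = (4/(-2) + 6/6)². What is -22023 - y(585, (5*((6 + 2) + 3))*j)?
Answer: -22353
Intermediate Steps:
j = 1 (j = (4*(-½) + 6*(⅙))² = (-2 + 1)² = (-1)² = 1)
y(G, H) = 6*H
-22023 - y(585, (5*((6 + 2) + 3))*j) = -22023 - 6*(5*((6 + 2) + 3))*1 = -22023 - 6*(5*(8 + 3))*1 = -22023 - 6*(5*11)*1 = -22023 - 6*55*1 = -22023 - 6*55 = -22023 - 1*330 = -22023 - 330 = -22353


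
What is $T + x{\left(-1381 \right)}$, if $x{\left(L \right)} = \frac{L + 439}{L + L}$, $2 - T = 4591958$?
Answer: $- \frac{6341490765}{1381} \approx -4.592 \cdot 10^{6}$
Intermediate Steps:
$T = -4591956$ ($T = 2 - 4591958 = -4591956$)
$x{\left(L \right)} = \frac{439 + L}{2 L}$
$T + x{\left(-1381 \right)} = -4591956 + \frac{439 - 1381}{2 \left(-1381\right)} = -4591956 + \frac{1}{2} \left(- \frac{1}{1381}\right) \left(-942\right) = -4591956 + \frac{471}{1381} = - \frac{6341490765}{1381}$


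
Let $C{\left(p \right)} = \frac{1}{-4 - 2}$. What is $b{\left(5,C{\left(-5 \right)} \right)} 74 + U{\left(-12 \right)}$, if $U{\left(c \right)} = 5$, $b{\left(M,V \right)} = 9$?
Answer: $671$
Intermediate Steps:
$C{\left(p \right)} = - \frac{1}{6}$ ($C{\left(p \right)} = \frac{1}{-6} = - \frac{1}{6}$)
$b{\left(5,C{\left(-5 \right)} \right)} 74 + U{\left(-12 \right)} = 9 \cdot 74 + 5 = 666 + 5 = 671$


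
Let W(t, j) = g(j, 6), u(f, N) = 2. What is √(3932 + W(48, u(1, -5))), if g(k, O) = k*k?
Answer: 4*√246 ≈ 62.738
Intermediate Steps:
g(k, O) = k²
W(t, j) = j²
√(3932 + W(48, u(1, -5))) = √(3932 + 2²) = √(3932 + 4) = √3936 = 4*√246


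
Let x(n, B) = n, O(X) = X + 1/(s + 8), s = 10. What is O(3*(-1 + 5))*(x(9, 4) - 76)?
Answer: -14539/18 ≈ -807.72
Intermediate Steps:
O(X) = 1/18 + X (O(X) = X + 1/(10 + 8) = X + 1/18 = 1/18 + X)
O(3*(-1 + 5))*(x(9, 4) - 76) = (1/18 + 3*(-1 + 5))*(9 - 76) = (1/18 + 3*4)*(-67) = (1/18 + 12)*(-67) = (217/18)*(-67) = -14539/18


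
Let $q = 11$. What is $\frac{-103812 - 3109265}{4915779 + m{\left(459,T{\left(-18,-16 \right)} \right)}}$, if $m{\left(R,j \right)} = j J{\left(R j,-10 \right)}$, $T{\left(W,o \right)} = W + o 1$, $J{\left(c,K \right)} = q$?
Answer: $- \frac{3213077}{4915405} \approx -0.65368$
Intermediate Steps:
$J{\left(c,K \right)} = 11$
$T{\left(W,o \right)} = W + o$
$m{\left(R,j \right)} = 11 j$ ($m{\left(R,j \right)} = j 11 = 11 j$)
$\frac{-103812 - 3109265}{4915779 + m{\left(459,T{\left(-18,-16 \right)} \right)}} = \frac{-103812 - 3109265}{4915779 + 11 \left(-18 - 16\right)} = - \frac{3213077}{4915779 + 11 \left(-34\right)} = - \frac{3213077}{4915779 - 374} = - \frac{3213077}{4915405}$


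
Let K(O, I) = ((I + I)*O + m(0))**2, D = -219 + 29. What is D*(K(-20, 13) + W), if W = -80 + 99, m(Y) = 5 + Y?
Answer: -50396360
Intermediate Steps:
D = -190
K(O, I) = (5 + 2*I*O)**2 (K(O, I) = ((I + I)*O + (5 + 0))**2 = ((2*I)*O + 5)**2 = (2*I*O + 5)**2 = (5 + 2*I*O)**2)
W = 19
D*(K(-20, 13) + W) = -190*((5 + 2*13*(-20))**2 + 19) = -190*((5 - 520)**2 + 19) = -190*((-515)**2 + 19) = -190*(265225 + 19) = -190*265244 = -50396360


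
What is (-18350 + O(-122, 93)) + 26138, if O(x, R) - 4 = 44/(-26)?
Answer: 101274/13 ≈ 7790.3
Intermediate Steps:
O(x, R) = 30/13 (O(x, R) = 4 + 44/(-26) = 4 + 44*(-1/26) = 4 - 22/13 = 30/13)
(-18350 + O(-122, 93)) + 26138 = (-18350 + 30/13) + 26138 = -238520/13 + 26138 = 101274/13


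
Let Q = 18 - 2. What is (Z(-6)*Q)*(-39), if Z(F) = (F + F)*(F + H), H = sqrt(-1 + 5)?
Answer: -29952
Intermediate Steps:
Q = 16
H = 2 (H = sqrt(4) = 2)
Z(F) = 2*F*(2 + F) (Z(F) = (F + F)*(F + 2) = (2*F)*(2 + F) = 2*F*(2 + F))
(Z(-6)*Q)*(-39) = ((2*(-6)*(2 - 6))*16)*(-39) = ((2*(-6)*(-4))*16)*(-39) = (48*16)*(-39) = 768*(-39) = -29952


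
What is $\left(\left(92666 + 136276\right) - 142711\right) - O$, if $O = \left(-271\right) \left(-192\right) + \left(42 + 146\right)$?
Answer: $34011$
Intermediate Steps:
$O = 52220$ ($O = 52032 + 188 = 52220$)
$\left(\left(92666 + 136276\right) - 142711\right) - O = \left(\left(92666 + 136276\right) - 142711\right) - 52220 = \left(228942 - 142711\right) - 52220 = 86231 - 52220 = 34011$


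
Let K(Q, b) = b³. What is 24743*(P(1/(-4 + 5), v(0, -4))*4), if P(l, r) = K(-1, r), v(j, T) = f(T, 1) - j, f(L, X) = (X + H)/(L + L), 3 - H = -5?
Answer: -18037647/128 ≈ -1.4092e+5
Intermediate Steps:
H = 8 (H = 3 - 1*(-5) = 3 + 5 = 8)
f(L, X) = (8 + X)/(2*L) (f(L, X) = (X + 8)/(L + L) = (8 + X)/((2*L)) = (8 + X)*(1/(2*L)) = (8 + X)/(2*L))
v(j, T) = -j + 9/(2*T) (v(j, T) = (8 + 1)/(2*T) - j = (½)*9/T - j = 9/(2*T) - j = -j + 9/(2*T))
P(l, r) = r³
24743*(P(1/(-4 + 5), v(0, -4))*4) = 24743*((-1*0 + (9/2)/(-4))³*4) = 24743*((0 + (9/2)*(-¼))³*4) = 24743*((0 - 9/8)³*4) = 24743*((-9/8)³*4) = 24743*(-729/512*4) = 24743*(-729/128) = -18037647/128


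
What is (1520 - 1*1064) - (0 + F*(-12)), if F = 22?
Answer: 720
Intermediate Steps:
(1520 - 1*1064) - (0 + F*(-12)) = (1520 - 1*1064) - (0 + 22*(-12)) = (1520 - 1064) - (0 - 264) = 456 - 1*(-264) = 456 + 264 = 720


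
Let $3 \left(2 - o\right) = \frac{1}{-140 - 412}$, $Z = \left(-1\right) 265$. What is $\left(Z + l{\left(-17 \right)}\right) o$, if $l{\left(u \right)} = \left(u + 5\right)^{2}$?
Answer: $- \frac{400873}{1656} \approx -242.07$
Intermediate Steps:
$l{\left(u \right)} = \left(5 + u\right)^{2}$
$Z = -265$
$o = \frac{3313}{1656}$ ($o = 2 - \frac{1}{3 \left(-140 - 412\right)} = 2 - \frac{1}{3 \left(-552\right)} = 2 - - \frac{1}{1656} = 2 + \frac{1}{1656} = \frac{3313}{1656} \approx 2.0006$)
$\left(Z + l{\left(-17 \right)}\right) o = \left(-265 + \left(5 - 17\right)^{2}\right) \frac{3313}{1656} = \left(-265 + \left(-12\right)^{2}\right) \frac{3313}{1656} = \left(-265 + 144\right) \frac{3313}{1656} = \left(-121\right) \frac{3313}{1656} = - \frac{400873}{1656}$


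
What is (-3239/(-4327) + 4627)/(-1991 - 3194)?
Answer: -20024268/22435495 ≈ -0.89253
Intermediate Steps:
(-3239/(-4327) + 4627)/(-1991 - 3194) = (-3239*(-1/4327) + 4627)/(-5185) = (3239/4327 + 4627)*(-1/5185) = (20024268/4327)*(-1/5185) = -20024268/22435495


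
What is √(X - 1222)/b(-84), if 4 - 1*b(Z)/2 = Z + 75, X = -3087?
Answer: I*√4309/26 ≈ 2.5247*I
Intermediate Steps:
b(Z) = -142 - 2*Z (b(Z) = 8 - 2*(Z + 75) = 8 - 2*(75 + Z) = 8 + (-150 - 2*Z) = -142 - 2*Z)
√(X - 1222)/b(-84) = √(-3087 - 1222)/(-142 - 2*(-84)) = √(-4309)/(-142 + 168) = (I*√4309)/26 = (I*√4309)*(1/26) = I*√4309/26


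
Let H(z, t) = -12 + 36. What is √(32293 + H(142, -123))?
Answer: √32317 ≈ 179.77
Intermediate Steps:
H(z, t) = 24
√(32293 + H(142, -123)) = √(32293 + 24) = √32317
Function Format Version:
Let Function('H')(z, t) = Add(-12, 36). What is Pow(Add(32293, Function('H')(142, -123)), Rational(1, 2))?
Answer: Pow(32317, Rational(1, 2)) ≈ 179.77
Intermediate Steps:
Function('H')(z, t) = 24
Pow(Add(32293, Function('H')(142, -123)), Rational(1, 2)) = Pow(Add(32293, 24), Rational(1, 2)) = Pow(32317, Rational(1, 2))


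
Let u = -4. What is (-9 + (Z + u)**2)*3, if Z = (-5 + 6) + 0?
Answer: 0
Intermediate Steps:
Z = 1 (Z = 1 + 0 = 1)
(-9 + (Z + u)**2)*3 = (-9 + (1 - 4)**2)*3 = (-9 + (-3)**2)*3 = (-9 + 9)*3 = 0*3 = 0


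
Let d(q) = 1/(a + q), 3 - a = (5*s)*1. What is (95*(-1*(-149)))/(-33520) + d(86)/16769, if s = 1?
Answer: -996932143/2360806896 ≈ -0.42228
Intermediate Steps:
a = -2 (a = 3 - 5*1 = 3 - 5 = -2)
d(q) = 1/(-2 + q)
(95*(-1*(-149)))/(-33520) + d(86)/16769 = (95*(-1*(-149)))/(-33520) + 1/((-2 + 86)*16769) = (95*149)*(-1/33520) + (1/16769)/84 = 14155*(-1/33520) + (1/84)*(1/16769) = -2831/6704 + 1/1408596 = -996932143/2360806896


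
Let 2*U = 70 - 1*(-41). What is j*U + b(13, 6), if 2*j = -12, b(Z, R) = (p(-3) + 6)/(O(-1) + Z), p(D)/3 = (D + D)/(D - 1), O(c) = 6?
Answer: -12633/38 ≈ -332.45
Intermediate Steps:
p(D) = 6*D/(-1 + D) (p(D) = 3*((D + D)/(D - 1)) = 3*((2*D)/(-1 + D)) = 3*(2*D/(-1 + D)) = 6*D/(-1 + D))
b(Z, R) = 21/(2*(6 + Z)) (b(Z, R) = (6*(-3)/(-1 - 3) + 6)/(6 + Z) = (6*(-3)/(-4) + 6)/(6 + Z) = (6*(-3)*(-1/4) + 6)/(6 + Z) = (9/2 + 6)/(6 + Z) = 21/(2*(6 + Z)))
j = -6 (j = (1/2)*(-12) = -6)
U = 111/2 (U = (70 - 1*(-41))/2 = (70 + 41)/2 = (1/2)*111 = 111/2 ≈ 55.500)
j*U + b(13, 6) = -6*111/2 + 21/(2*(6 + 13)) = -333 + (21/2)/19 = -333 + (21/2)*(1/19) = -333 + 21/38 = -12633/38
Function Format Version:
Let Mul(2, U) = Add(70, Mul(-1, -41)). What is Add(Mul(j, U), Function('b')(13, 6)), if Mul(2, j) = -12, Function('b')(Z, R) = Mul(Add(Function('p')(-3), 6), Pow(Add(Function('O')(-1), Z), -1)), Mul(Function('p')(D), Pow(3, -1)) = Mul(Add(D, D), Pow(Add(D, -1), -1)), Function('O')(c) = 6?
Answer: Rational(-12633, 38) ≈ -332.45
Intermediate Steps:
Function('p')(D) = Mul(6, D, Pow(Add(-1, D), -1)) (Function('p')(D) = Mul(3, Mul(Add(D, D), Pow(Add(D, -1), -1))) = Mul(3, Mul(Mul(2, D), Pow(Add(-1, D), -1))) = Mul(3, Mul(2, D, Pow(Add(-1, D), -1))) = Mul(6, D, Pow(Add(-1, D), -1)))
Function('b')(Z, R) = Mul(Rational(21, 2), Pow(Add(6, Z), -1)) (Function('b')(Z, R) = Mul(Add(Mul(6, -3, Pow(Add(-1, -3), -1)), 6), Pow(Add(6, Z), -1)) = Mul(Add(Mul(6, -3, Pow(-4, -1)), 6), Pow(Add(6, Z), -1)) = Mul(Add(Mul(6, -3, Rational(-1, 4)), 6), Pow(Add(6, Z), -1)) = Mul(Add(Rational(9, 2), 6), Pow(Add(6, Z), -1)) = Mul(Rational(21, 2), Pow(Add(6, Z), -1)))
j = -6 (j = Mul(Rational(1, 2), -12) = -6)
U = Rational(111, 2) (U = Mul(Rational(1, 2), Add(70, Mul(-1, -41))) = Mul(Rational(1, 2), Add(70, 41)) = Mul(Rational(1, 2), 111) = Rational(111, 2) ≈ 55.500)
Add(Mul(j, U), Function('b')(13, 6)) = Add(Mul(-6, Rational(111, 2)), Mul(Rational(21, 2), Pow(Add(6, 13), -1))) = Add(-333, Mul(Rational(21, 2), Pow(19, -1))) = Add(-333, Mul(Rational(21, 2), Rational(1, 19))) = Add(-333, Rational(21, 38)) = Rational(-12633, 38)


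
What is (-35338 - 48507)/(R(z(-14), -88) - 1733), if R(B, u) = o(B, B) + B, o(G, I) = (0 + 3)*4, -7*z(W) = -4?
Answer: 586915/12043 ≈ 48.735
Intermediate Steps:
z(W) = 4/7 (z(W) = -⅐*(-4) = 4/7)
o(G, I) = 12 (o(G, I) = 3*4 = 12)
R(B, u) = 12 + B
(-35338 - 48507)/(R(z(-14), -88) - 1733) = (-35338 - 48507)/((12 + 4/7) - 1733) = -83845/(88/7 - 1733) = -83845/(-12043/7) = -83845*(-7/12043) = 586915/12043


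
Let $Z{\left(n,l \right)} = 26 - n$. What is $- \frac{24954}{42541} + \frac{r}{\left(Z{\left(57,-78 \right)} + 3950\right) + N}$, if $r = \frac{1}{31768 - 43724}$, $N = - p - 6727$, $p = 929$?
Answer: $- \frac{1114933997147}{1900713672452} \approx -0.58659$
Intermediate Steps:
$N = -7656$ ($N = \left(-1\right) 929 - 6727 = -929 - 6727 = -7656$)
$r = - \frac{1}{11956}$ ($r = \frac{1}{-11956} = - \frac{1}{11956} \approx -8.364 \cdot 10^{-5}$)
$- \frac{24954}{42541} + \frac{r}{\left(Z{\left(57,-78 \right)} + 3950\right) + N} = - \frac{24954}{42541} - \frac{1}{11956 \left(\left(\left(26 - 57\right) + 3950\right) - 7656\right)} = \left(-24954\right) \frac{1}{42541} - \frac{1}{11956 \left(\left(\left(26 - 57\right) + 3950\right) - 7656\right)} = - \frac{24954}{42541} - \frac{1}{11956 \left(\left(-31 + 3950\right) - 7656\right)} = - \frac{24954}{42541} - \frac{1}{11956 \left(3919 - 7656\right)} = - \frac{24954}{42541} - \frac{1}{11956 \left(-3737\right)} = - \frac{24954}{42541} - - \frac{1}{44679572} = - \frac{24954}{42541} + \frac{1}{44679572} = - \frac{1114933997147}{1900713672452}$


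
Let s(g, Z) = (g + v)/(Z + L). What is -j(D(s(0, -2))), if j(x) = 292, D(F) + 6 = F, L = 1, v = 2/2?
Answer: -292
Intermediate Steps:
v = 1 (v = 2*(½) = 1)
s(g, Z) = (1 + g)/(1 + Z) (s(g, Z) = (g + 1)/(Z + 1) = (1 + g)/(1 + Z))
D(F) = -6 + F
-j(D(s(0, -2))) = -1*292 = -292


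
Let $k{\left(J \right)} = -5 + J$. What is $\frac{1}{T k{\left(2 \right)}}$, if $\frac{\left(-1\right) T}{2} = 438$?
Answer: $\frac{1}{2628} \approx 0.00038052$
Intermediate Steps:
$T = -876$ ($T = \left(-2\right) 438 = -876$)
$\frac{1}{T k{\left(2 \right)}} = \frac{1}{\left(-876\right) \left(-5 + 2\right)} = \frac{1}{\left(-876\right) \left(-3\right)} = \frac{1}{2628}$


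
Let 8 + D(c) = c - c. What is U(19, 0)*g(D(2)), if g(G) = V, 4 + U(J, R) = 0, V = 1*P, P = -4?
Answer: 16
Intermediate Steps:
V = -4 (V = 1*(-4) = -4)
U(J, R) = -4 (U(J, R) = -4 + 0 = -4)
D(c) = -8 (D(c) = -8 + (c - c) = -8 + 0 = -8)
g(G) = -4
U(19, 0)*g(D(2)) = -4*(-4) = 16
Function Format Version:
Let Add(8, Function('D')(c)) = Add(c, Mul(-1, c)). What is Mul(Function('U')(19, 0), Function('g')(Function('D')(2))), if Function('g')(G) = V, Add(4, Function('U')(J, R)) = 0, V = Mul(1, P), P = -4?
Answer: 16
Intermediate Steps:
V = -4 (V = Mul(1, -4) = -4)
Function('U')(J, R) = -4 (Function('U')(J, R) = Add(-4, 0) = -4)
Function('D')(c) = -8 (Function('D')(c) = Add(-8, Add(c, Mul(-1, c))) = Add(-8, 0) = -8)
Function('g')(G) = -4
Mul(Function('U')(19, 0), Function('g')(Function('D')(2))) = Mul(-4, -4) = 16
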